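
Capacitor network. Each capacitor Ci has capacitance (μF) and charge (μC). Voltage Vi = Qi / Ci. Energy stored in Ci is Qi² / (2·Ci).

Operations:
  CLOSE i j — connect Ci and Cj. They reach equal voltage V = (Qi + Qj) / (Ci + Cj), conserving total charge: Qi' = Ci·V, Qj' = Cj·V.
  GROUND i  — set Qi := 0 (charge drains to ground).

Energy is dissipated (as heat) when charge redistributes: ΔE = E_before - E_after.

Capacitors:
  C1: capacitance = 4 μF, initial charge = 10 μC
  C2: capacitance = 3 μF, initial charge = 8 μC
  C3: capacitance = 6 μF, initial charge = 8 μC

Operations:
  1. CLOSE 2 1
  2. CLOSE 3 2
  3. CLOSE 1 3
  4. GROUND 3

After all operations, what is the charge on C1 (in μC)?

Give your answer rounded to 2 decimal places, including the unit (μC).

Initial: C1(4μF, Q=10μC, V=2.50V), C2(3μF, Q=8μC, V=2.67V), C3(6μF, Q=8μC, V=1.33V)
Op 1: CLOSE 2-1: Q_total=18.00, C_total=7.00, V=2.57; Q2=7.71, Q1=10.29; dissipated=0.024
Op 2: CLOSE 3-2: Q_total=15.71, C_total=9.00, V=1.75; Q3=10.48, Q2=5.24; dissipated=1.533
Op 3: CLOSE 1-3: Q_total=20.76, C_total=10.00, V=2.08; Q1=8.30, Q3=12.46; dissipated=0.818
Op 4: GROUND 3: Q3=0; energy lost=12.932
Final charges: Q1=8.30, Q2=5.24, Q3=0.00

Answer: 8.30 μC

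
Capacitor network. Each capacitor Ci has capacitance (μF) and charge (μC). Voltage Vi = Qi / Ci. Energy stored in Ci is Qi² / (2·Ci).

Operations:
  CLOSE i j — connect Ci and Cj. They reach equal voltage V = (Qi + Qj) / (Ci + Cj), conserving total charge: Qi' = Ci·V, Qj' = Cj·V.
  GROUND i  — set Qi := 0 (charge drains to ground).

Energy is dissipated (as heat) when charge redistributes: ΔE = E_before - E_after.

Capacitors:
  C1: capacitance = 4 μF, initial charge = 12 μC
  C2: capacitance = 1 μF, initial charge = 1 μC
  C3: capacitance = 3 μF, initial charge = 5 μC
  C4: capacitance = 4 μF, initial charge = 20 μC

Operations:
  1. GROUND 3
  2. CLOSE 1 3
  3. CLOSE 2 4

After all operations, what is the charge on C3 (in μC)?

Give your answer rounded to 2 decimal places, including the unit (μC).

Initial: C1(4μF, Q=12μC, V=3.00V), C2(1μF, Q=1μC, V=1.00V), C3(3μF, Q=5μC, V=1.67V), C4(4μF, Q=20μC, V=5.00V)
Op 1: GROUND 3: Q3=0; energy lost=4.167
Op 2: CLOSE 1-3: Q_total=12.00, C_total=7.00, V=1.71; Q1=6.86, Q3=5.14; dissipated=7.714
Op 3: CLOSE 2-4: Q_total=21.00, C_total=5.00, V=4.20; Q2=4.20, Q4=16.80; dissipated=6.400
Final charges: Q1=6.86, Q2=4.20, Q3=5.14, Q4=16.80

Answer: 5.14 μC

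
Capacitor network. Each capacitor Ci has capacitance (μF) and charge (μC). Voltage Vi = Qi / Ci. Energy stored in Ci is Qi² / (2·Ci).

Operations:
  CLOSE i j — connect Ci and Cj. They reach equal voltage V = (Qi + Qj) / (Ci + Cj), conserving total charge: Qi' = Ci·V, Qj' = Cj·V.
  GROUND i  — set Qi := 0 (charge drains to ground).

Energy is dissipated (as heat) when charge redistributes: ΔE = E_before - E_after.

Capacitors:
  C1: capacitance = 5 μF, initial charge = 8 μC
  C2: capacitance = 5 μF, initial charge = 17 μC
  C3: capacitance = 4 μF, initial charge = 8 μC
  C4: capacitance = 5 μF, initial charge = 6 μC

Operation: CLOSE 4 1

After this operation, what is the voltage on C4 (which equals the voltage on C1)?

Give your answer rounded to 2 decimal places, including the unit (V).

Answer: 1.40 V

Derivation:
Initial: C1(5μF, Q=8μC, V=1.60V), C2(5μF, Q=17μC, V=3.40V), C3(4μF, Q=8μC, V=2.00V), C4(5μF, Q=6μC, V=1.20V)
Op 1: CLOSE 4-1: Q_total=14.00, C_total=10.00, V=1.40; Q4=7.00, Q1=7.00; dissipated=0.200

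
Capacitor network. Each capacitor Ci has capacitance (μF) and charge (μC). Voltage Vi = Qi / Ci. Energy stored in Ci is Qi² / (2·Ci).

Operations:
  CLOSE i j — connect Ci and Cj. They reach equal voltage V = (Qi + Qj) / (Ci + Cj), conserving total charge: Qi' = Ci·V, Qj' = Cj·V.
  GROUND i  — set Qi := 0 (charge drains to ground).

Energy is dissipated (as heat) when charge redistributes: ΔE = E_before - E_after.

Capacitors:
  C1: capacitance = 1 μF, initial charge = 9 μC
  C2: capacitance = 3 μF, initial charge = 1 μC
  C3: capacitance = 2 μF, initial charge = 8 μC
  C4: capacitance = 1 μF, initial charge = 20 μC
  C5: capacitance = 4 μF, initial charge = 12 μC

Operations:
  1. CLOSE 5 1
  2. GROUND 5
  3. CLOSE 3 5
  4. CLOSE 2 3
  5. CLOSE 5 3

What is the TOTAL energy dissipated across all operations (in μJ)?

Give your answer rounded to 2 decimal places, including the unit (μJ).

Answer: 61.19 μJ

Derivation:
Initial: C1(1μF, Q=9μC, V=9.00V), C2(3μF, Q=1μC, V=0.33V), C3(2μF, Q=8μC, V=4.00V), C4(1μF, Q=20μC, V=20.00V), C5(4μF, Q=12μC, V=3.00V)
Op 1: CLOSE 5-1: Q_total=21.00, C_total=5.00, V=4.20; Q5=16.80, Q1=4.20; dissipated=14.400
Op 2: GROUND 5: Q5=0; energy lost=35.280
Op 3: CLOSE 3-5: Q_total=8.00, C_total=6.00, V=1.33; Q3=2.67, Q5=5.33; dissipated=10.667
Op 4: CLOSE 2-3: Q_total=3.67, C_total=5.00, V=0.73; Q2=2.20, Q3=1.47; dissipated=0.600
Op 5: CLOSE 5-3: Q_total=6.80, C_total=6.00, V=1.13; Q5=4.53, Q3=2.27; dissipated=0.240
Total dissipated: 61.187 μJ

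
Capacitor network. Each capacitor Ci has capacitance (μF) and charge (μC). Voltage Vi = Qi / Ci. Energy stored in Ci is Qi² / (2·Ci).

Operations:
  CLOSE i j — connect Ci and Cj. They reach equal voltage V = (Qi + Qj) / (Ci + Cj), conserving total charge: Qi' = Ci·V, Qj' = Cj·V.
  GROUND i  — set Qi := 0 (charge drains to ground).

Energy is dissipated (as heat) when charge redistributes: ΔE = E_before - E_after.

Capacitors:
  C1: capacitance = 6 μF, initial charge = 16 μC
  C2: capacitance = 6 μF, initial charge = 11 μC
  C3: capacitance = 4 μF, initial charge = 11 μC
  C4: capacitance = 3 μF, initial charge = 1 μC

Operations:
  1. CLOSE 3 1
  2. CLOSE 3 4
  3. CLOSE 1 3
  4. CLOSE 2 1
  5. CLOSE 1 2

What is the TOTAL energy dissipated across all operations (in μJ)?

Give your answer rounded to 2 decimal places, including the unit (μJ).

Answer: 6.36 μJ

Derivation:
Initial: C1(6μF, Q=16μC, V=2.67V), C2(6μF, Q=11μC, V=1.83V), C3(4μF, Q=11μC, V=2.75V), C4(3μF, Q=1μC, V=0.33V)
Op 1: CLOSE 3-1: Q_total=27.00, C_total=10.00, V=2.70; Q3=10.80, Q1=16.20; dissipated=0.008
Op 2: CLOSE 3-4: Q_total=11.80, C_total=7.00, V=1.69; Q3=6.74, Q4=5.06; dissipated=4.801
Op 3: CLOSE 1-3: Q_total=22.94, C_total=10.00, V=2.29; Q1=13.77, Q3=9.18; dissipated=1.235
Op 4: CLOSE 2-1: Q_total=24.77, C_total=12.00, V=2.06; Q2=12.38, Q1=12.38; dissipated=0.319
Op 5: CLOSE 1-2: Q_total=24.77, C_total=12.00, V=2.06; Q1=12.38, Q2=12.38; dissipated=0.000
Total dissipated: 6.363 μJ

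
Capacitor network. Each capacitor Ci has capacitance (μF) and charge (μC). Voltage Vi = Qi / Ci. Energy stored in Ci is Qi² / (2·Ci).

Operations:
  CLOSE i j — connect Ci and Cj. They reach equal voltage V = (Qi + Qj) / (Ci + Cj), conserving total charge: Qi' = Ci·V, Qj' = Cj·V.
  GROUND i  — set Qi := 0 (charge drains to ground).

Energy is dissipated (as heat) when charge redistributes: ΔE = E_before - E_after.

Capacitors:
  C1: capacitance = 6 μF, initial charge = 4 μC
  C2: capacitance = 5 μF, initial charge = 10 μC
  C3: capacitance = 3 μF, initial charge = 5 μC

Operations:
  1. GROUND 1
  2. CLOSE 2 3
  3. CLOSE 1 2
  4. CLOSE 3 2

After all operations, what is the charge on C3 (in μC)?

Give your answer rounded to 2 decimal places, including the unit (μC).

Initial: C1(6μF, Q=4μC, V=0.67V), C2(5μF, Q=10μC, V=2.00V), C3(3μF, Q=5μC, V=1.67V)
Op 1: GROUND 1: Q1=0; energy lost=1.333
Op 2: CLOSE 2-3: Q_total=15.00, C_total=8.00, V=1.88; Q2=9.38, Q3=5.62; dissipated=0.104
Op 3: CLOSE 1-2: Q_total=9.38, C_total=11.00, V=0.85; Q1=5.11, Q2=4.26; dissipated=4.794
Op 4: CLOSE 3-2: Q_total=9.89, C_total=8.00, V=1.24; Q3=3.71, Q2=6.18; dissipated=0.981
Final charges: Q1=5.11, Q2=6.18, Q3=3.71

Answer: 3.71 μC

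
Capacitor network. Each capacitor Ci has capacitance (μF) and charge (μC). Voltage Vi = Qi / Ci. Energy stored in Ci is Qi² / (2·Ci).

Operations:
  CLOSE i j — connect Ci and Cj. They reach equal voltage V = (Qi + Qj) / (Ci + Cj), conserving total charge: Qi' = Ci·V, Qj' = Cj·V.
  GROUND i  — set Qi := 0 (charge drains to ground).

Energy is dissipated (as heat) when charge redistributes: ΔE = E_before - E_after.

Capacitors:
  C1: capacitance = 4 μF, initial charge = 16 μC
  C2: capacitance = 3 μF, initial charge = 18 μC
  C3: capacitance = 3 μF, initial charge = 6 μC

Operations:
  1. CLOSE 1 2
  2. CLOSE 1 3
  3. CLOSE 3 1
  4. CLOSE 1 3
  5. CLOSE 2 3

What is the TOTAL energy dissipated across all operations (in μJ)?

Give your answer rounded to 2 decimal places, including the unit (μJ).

Answer: 11.55 μJ

Derivation:
Initial: C1(4μF, Q=16μC, V=4.00V), C2(3μF, Q=18μC, V=6.00V), C3(3μF, Q=6μC, V=2.00V)
Op 1: CLOSE 1-2: Q_total=34.00, C_total=7.00, V=4.86; Q1=19.43, Q2=14.57; dissipated=3.429
Op 2: CLOSE 1-3: Q_total=25.43, C_total=7.00, V=3.63; Q1=14.53, Q3=10.90; dissipated=6.997
Op 3: CLOSE 3-1: Q_total=25.43, C_total=7.00, V=3.63; Q3=10.90, Q1=14.53; dissipated=0.000
Op 4: CLOSE 1-3: Q_total=25.43, C_total=7.00, V=3.63; Q1=14.53, Q3=10.90; dissipated=0.000
Op 5: CLOSE 2-3: Q_total=25.47, C_total=6.00, V=4.24; Q2=12.73, Q3=12.73; dissipated=1.125
Total dissipated: 11.550 μJ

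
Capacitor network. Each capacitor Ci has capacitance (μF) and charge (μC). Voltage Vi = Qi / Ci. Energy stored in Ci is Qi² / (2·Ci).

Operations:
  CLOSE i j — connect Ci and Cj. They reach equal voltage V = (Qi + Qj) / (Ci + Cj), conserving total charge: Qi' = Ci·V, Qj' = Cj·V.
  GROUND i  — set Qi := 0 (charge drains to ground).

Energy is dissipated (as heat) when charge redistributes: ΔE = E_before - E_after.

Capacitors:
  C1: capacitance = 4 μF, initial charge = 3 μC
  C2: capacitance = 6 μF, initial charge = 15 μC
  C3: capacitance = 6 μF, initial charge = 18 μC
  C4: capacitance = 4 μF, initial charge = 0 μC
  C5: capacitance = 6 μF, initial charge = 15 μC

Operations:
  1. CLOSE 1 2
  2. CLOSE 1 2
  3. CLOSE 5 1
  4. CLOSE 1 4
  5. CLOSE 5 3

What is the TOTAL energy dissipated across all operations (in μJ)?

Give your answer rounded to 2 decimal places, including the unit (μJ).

Initial: C1(4μF, Q=3μC, V=0.75V), C2(6μF, Q=15μC, V=2.50V), C3(6μF, Q=18μC, V=3.00V), C4(4μF, Q=0μC, V=0.00V), C5(6μF, Q=15μC, V=2.50V)
Op 1: CLOSE 1-2: Q_total=18.00, C_total=10.00, V=1.80; Q1=7.20, Q2=10.80; dissipated=3.675
Op 2: CLOSE 1-2: Q_total=18.00, C_total=10.00, V=1.80; Q1=7.20, Q2=10.80; dissipated=0.000
Op 3: CLOSE 5-1: Q_total=22.20, C_total=10.00, V=2.22; Q5=13.32, Q1=8.88; dissipated=0.588
Op 4: CLOSE 1-4: Q_total=8.88, C_total=8.00, V=1.11; Q1=4.44, Q4=4.44; dissipated=4.928
Op 5: CLOSE 5-3: Q_total=31.32, C_total=12.00, V=2.61; Q5=15.66, Q3=15.66; dissipated=0.913
Total dissipated: 10.104 μJ

Answer: 10.10 μJ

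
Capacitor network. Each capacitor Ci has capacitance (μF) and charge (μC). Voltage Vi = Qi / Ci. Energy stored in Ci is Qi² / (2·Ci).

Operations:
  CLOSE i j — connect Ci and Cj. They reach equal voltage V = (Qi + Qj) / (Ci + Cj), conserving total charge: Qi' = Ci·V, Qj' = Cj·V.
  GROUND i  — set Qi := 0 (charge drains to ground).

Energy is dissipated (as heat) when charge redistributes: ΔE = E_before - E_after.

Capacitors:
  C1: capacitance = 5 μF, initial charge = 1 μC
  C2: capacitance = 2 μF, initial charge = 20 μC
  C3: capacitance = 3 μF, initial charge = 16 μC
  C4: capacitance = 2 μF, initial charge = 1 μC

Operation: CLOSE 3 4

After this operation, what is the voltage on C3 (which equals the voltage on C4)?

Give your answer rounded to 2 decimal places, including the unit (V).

Answer: 3.40 V

Derivation:
Initial: C1(5μF, Q=1μC, V=0.20V), C2(2μF, Q=20μC, V=10.00V), C3(3μF, Q=16μC, V=5.33V), C4(2μF, Q=1μC, V=0.50V)
Op 1: CLOSE 3-4: Q_total=17.00, C_total=5.00, V=3.40; Q3=10.20, Q4=6.80; dissipated=14.017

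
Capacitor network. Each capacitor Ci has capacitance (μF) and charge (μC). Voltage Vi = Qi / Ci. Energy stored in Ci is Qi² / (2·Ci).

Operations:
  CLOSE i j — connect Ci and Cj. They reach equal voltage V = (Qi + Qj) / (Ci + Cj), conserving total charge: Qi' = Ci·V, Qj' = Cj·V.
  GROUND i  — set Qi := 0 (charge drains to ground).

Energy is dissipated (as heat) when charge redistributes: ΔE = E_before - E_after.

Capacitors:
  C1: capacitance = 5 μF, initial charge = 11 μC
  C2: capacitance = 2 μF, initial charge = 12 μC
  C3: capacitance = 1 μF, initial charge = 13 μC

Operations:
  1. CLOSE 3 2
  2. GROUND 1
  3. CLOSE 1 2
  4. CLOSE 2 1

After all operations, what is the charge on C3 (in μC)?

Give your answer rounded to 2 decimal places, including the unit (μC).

Initial: C1(5μF, Q=11μC, V=2.20V), C2(2μF, Q=12μC, V=6.00V), C3(1μF, Q=13μC, V=13.00V)
Op 1: CLOSE 3-2: Q_total=25.00, C_total=3.00, V=8.33; Q3=8.33, Q2=16.67; dissipated=16.333
Op 2: GROUND 1: Q1=0; energy lost=12.100
Op 3: CLOSE 1-2: Q_total=16.67, C_total=7.00, V=2.38; Q1=11.90, Q2=4.76; dissipated=49.603
Op 4: CLOSE 2-1: Q_total=16.67, C_total=7.00, V=2.38; Q2=4.76, Q1=11.90; dissipated=0.000
Final charges: Q1=11.90, Q2=4.76, Q3=8.33

Answer: 8.33 μC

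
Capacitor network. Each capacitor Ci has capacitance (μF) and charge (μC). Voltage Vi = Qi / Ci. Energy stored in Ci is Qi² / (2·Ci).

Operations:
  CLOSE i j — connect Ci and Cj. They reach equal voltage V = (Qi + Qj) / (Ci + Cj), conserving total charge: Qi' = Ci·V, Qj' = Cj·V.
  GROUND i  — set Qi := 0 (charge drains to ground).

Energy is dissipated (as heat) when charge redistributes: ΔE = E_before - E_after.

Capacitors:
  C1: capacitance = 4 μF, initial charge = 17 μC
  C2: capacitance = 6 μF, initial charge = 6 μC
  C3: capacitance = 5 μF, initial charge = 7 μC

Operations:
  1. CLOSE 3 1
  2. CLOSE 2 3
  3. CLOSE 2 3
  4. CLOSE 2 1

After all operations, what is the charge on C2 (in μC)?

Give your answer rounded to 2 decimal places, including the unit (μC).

Initial: C1(4μF, Q=17μC, V=4.25V), C2(6μF, Q=6μC, V=1.00V), C3(5μF, Q=7μC, V=1.40V)
Op 1: CLOSE 3-1: Q_total=24.00, C_total=9.00, V=2.67; Q3=13.33, Q1=10.67; dissipated=9.025
Op 2: CLOSE 2-3: Q_total=19.33, C_total=11.00, V=1.76; Q2=10.55, Q3=8.79; dissipated=3.788
Op 3: CLOSE 2-3: Q_total=19.33, C_total=11.00, V=1.76; Q2=10.55, Q3=8.79; dissipated=0.000
Op 4: CLOSE 2-1: Q_total=21.21, C_total=10.00, V=2.12; Q2=12.73, Q1=8.48; dissipated=0.992
Final charges: Q1=8.48, Q2=12.73, Q3=8.79

Answer: 12.73 μC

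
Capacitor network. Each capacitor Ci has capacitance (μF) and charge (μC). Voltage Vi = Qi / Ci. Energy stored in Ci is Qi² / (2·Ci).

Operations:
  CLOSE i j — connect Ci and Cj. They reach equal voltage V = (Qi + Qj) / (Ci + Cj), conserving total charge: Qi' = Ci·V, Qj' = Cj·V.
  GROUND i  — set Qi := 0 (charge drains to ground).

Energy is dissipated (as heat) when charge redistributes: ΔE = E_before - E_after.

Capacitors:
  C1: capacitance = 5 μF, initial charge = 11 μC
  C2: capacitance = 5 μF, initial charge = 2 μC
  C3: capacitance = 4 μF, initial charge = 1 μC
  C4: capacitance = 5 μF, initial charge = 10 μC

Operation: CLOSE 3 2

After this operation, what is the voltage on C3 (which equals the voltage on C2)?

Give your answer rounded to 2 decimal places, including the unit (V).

Answer: 0.33 V

Derivation:
Initial: C1(5μF, Q=11μC, V=2.20V), C2(5μF, Q=2μC, V=0.40V), C3(4μF, Q=1μC, V=0.25V), C4(5μF, Q=10μC, V=2.00V)
Op 1: CLOSE 3-2: Q_total=3.00, C_total=9.00, V=0.33; Q3=1.33, Q2=1.67; dissipated=0.025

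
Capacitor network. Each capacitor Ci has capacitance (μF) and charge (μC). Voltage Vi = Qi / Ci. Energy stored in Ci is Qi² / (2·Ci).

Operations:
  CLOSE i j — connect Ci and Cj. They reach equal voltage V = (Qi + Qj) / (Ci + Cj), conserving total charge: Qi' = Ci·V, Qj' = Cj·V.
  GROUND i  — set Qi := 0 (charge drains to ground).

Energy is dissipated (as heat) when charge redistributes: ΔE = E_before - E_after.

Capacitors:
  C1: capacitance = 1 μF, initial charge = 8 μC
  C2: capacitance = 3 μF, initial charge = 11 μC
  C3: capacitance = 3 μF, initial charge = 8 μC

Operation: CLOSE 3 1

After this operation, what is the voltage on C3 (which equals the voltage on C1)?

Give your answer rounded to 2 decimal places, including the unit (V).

Initial: C1(1μF, Q=8μC, V=8.00V), C2(3μF, Q=11μC, V=3.67V), C3(3μF, Q=8μC, V=2.67V)
Op 1: CLOSE 3-1: Q_total=16.00, C_total=4.00, V=4.00; Q3=12.00, Q1=4.00; dissipated=10.667

Answer: 4.00 V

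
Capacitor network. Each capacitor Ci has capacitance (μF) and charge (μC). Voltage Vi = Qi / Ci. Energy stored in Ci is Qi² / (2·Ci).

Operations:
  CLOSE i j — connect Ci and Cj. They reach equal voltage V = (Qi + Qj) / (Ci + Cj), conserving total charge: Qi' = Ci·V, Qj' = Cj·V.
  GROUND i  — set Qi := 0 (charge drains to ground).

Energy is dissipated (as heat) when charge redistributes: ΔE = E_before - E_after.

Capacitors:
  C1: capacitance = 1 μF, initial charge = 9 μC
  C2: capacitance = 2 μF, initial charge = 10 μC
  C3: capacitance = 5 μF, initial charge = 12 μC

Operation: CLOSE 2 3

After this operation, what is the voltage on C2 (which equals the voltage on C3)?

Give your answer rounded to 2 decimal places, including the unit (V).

Initial: C1(1μF, Q=9μC, V=9.00V), C2(2μF, Q=10μC, V=5.00V), C3(5μF, Q=12μC, V=2.40V)
Op 1: CLOSE 2-3: Q_total=22.00, C_total=7.00, V=3.14; Q2=6.29, Q3=15.71; dissipated=4.829

Answer: 3.14 V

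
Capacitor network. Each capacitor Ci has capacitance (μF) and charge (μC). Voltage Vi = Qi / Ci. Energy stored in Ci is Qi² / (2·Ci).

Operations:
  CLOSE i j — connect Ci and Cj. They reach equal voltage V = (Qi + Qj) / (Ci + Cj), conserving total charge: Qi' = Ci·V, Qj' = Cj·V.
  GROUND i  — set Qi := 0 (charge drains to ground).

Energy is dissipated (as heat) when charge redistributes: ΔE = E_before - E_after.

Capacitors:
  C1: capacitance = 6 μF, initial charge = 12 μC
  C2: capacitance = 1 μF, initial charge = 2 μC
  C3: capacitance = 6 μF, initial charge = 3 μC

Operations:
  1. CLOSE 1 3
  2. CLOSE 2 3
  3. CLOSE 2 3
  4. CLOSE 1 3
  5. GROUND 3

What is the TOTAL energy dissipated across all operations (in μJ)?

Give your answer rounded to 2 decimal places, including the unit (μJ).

Initial: C1(6μF, Q=12μC, V=2.00V), C2(1μF, Q=2μC, V=2.00V), C3(6μF, Q=3μC, V=0.50V)
Op 1: CLOSE 1-3: Q_total=15.00, C_total=12.00, V=1.25; Q1=7.50, Q3=7.50; dissipated=3.375
Op 2: CLOSE 2-3: Q_total=9.50, C_total=7.00, V=1.36; Q2=1.36, Q3=8.14; dissipated=0.241
Op 3: CLOSE 2-3: Q_total=9.50, C_total=7.00, V=1.36; Q2=1.36, Q3=8.14; dissipated=0.000
Op 4: CLOSE 1-3: Q_total=15.64, C_total=12.00, V=1.30; Q1=7.82, Q3=7.82; dissipated=0.017
Op 5: GROUND 3: Q3=0; energy lost=5.098
Total dissipated: 8.731 μJ

Answer: 8.73 μJ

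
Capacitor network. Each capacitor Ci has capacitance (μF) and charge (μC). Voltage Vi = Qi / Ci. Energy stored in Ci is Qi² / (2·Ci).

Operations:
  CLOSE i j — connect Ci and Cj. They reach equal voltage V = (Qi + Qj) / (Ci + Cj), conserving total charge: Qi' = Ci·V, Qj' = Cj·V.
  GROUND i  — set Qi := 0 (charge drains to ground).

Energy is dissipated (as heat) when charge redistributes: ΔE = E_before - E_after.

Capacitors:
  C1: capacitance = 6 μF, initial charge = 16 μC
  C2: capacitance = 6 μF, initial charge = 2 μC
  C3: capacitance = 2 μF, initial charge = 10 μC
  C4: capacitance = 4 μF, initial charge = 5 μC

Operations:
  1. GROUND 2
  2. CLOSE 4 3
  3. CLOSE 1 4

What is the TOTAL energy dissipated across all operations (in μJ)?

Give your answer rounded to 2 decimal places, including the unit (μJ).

Initial: C1(6μF, Q=16μC, V=2.67V), C2(6μF, Q=2μC, V=0.33V), C3(2μF, Q=10μC, V=5.00V), C4(4μF, Q=5μC, V=1.25V)
Op 1: GROUND 2: Q2=0; energy lost=0.333
Op 2: CLOSE 4-3: Q_total=15.00, C_total=6.00, V=2.50; Q4=10.00, Q3=5.00; dissipated=9.375
Op 3: CLOSE 1-4: Q_total=26.00, C_total=10.00, V=2.60; Q1=15.60, Q4=10.40; dissipated=0.033
Total dissipated: 9.742 μJ

Answer: 9.74 μJ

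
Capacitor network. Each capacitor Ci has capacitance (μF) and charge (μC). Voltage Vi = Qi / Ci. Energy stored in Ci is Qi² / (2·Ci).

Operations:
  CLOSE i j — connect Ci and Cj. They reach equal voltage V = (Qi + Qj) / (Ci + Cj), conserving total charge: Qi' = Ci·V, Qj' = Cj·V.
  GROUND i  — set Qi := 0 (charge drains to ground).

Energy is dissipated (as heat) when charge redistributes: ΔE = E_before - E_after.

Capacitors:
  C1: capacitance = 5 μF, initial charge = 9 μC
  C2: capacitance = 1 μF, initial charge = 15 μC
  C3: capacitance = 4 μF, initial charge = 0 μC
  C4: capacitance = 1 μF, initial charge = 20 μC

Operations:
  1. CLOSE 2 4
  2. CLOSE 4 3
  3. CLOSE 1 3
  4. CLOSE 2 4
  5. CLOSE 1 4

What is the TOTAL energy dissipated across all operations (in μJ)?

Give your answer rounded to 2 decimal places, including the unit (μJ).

Answer: 207.26 μJ

Derivation:
Initial: C1(5μF, Q=9μC, V=1.80V), C2(1μF, Q=15μC, V=15.00V), C3(4μF, Q=0μC, V=0.00V), C4(1μF, Q=20μC, V=20.00V)
Op 1: CLOSE 2-4: Q_total=35.00, C_total=2.00, V=17.50; Q2=17.50, Q4=17.50; dissipated=6.250
Op 2: CLOSE 4-3: Q_total=17.50, C_total=5.00, V=3.50; Q4=3.50, Q3=14.00; dissipated=122.500
Op 3: CLOSE 1-3: Q_total=23.00, C_total=9.00, V=2.56; Q1=12.78, Q3=10.22; dissipated=3.211
Op 4: CLOSE 2-4: Q_total=21.00, C_total=2.00, V=10.50; Q2=10.50, Q4=10.50; dissipated=49.000
Op 5: CLOSE 1-4: Q_total=23.28, C_total=6.00, V=3.88; Q1=19.40, Q4=3.88; dissipated=26.298
Total dissipated: 207.259 μJ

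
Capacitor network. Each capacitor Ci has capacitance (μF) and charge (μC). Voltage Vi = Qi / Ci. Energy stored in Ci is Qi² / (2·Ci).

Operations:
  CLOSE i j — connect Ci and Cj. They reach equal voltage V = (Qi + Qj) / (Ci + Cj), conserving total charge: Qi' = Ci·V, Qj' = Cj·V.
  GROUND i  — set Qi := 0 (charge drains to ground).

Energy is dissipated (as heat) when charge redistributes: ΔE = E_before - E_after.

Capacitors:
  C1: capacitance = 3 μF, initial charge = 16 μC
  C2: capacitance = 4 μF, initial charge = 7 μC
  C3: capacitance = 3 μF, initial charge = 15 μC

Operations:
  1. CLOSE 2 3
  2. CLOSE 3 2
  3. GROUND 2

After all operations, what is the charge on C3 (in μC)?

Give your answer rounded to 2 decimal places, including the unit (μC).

Answer: 9.43 μC

Derivation:
Initial: C1(3μF, Q=16μC, V=5.33V), C2(4μF, Q=7μC, V=1.75V), C3(3μF, Q=15μC, V=5.00V)
Op 1: CLOSE 2-3: Q_total=22.00, C_total=7.00, V=3.14; Q2=12.57, Q3=9.43; dissipated=9.054
Op 2: CLOSE 3-2: Q_total=22.00, C_total=7.00, V=3.14; Q3=9.43, Q2=12.57; dissipated=0.000
Op 3: GROUND 2: Q2=0; energy lost=19.755
Final charges: Q1=16.00, Q2=0.00, Q3=9.43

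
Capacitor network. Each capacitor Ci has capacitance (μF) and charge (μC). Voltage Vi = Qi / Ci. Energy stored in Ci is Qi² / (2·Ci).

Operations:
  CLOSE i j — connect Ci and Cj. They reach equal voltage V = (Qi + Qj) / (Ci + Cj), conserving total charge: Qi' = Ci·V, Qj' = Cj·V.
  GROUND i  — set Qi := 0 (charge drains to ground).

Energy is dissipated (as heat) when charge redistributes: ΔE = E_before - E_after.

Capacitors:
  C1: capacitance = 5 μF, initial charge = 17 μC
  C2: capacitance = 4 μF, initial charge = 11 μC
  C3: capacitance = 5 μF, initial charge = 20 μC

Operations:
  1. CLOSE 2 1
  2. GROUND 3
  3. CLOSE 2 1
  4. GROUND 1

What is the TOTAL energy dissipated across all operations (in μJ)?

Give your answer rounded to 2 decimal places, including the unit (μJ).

Initial: C1(5μF, Q=17μC, V=3.40V), C2(4μF, Q=11μC, V=2.75V), C3(5μF, Q=20μC, V=4.00V)
Op 1: CLOSE 2-1: Q_total=28.00, C_total=9.00, V=3.11; Q2=12.44, Q1=15.56; dissipated=0.469
Op 2: GROUND 3: Q3=0; energy lost=40.000
Op 3: CLOSE 2-1: Q_total=28.00, C_total=9.00, V=3.11; Q2=12.44, Q1=15.56; dissipated=0.000
Op 4: GROUND 1: Q1=0; energy lost=24.198
Total dissipated: 64.667 μJ

Answer: 64.67 μJ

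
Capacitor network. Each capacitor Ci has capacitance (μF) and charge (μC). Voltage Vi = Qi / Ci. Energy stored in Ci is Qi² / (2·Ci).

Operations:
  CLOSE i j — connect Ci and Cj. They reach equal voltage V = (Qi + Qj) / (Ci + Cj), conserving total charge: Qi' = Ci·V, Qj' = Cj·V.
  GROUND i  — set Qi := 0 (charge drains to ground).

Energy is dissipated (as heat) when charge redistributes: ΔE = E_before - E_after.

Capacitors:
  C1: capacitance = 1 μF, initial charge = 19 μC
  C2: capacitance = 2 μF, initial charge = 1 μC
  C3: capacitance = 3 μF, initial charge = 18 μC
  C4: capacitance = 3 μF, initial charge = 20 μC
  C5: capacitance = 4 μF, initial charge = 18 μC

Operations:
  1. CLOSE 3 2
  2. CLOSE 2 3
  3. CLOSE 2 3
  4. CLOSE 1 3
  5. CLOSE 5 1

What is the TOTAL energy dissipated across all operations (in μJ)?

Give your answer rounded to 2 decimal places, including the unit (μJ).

Initial: C1(1μF, Q=19μC, V=19.00V), C2(2μF, Q=1μC, V=0.50V), C3(3μF, Q=18μC, V=6.00V), C4(3μF, Q=20μC, V=6.67V), C5(4μF, Q=18μC, V=4.50V)
Op 1: CLOSE 3-2: Q_total=19.00, C_total=5.00, V=3.80; Q3=11.40, Q2=7.60; dissipated=18.150
Op 2: CLOSE 2-3: Q_total=19.00, C_total=5.00, V=3.80; Q2=7.60, Q3=11.40; dissipated=0.000
Op 3: CLOSE 2-3: Q_total=19.00, C_total=5.00, V=3.80; Q2=7.60, Q3=11.40; dissipated=0.000
Op 4: CLOSE 1-3: Q_total=30.40, C_total=4.00, V=7.60; Q1=7.60, Q3=22.80; dissipated=86.640
Op 5: CLOSE 5-1: Q_total=25.60, C_total=5.00, V=5.12; Q5=20.48, Q1=5.12; dissipated=3.844
Total dissipated: 108.634 μJ

Answer: 108.63 μJ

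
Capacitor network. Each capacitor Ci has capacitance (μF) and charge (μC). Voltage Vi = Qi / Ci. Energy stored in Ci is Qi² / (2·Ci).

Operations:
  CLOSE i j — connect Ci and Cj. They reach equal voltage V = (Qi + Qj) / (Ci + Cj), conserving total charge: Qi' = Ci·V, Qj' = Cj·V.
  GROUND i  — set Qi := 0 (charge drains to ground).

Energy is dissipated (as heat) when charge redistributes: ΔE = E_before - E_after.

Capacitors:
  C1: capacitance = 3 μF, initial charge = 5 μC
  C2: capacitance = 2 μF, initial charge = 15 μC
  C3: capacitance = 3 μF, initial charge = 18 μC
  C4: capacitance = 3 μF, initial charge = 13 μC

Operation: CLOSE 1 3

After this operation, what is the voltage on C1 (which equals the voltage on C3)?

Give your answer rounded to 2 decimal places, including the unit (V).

Answer: 3.83 V

Derivation:
Initial: C1(3μF, Q=5μC, V=1.67V), C2(2μF, Q=15μC, V=7.50V), C3(3μF, Q=18μC, V=6.00V), C4(3μF, Q=13μC, V=4.33V)
Op 1: CLOSE 1-3: Q_total=23.00, C_total=6.00, V=3.83; Q1=11.50, Q3=11.50; dissipated=14.083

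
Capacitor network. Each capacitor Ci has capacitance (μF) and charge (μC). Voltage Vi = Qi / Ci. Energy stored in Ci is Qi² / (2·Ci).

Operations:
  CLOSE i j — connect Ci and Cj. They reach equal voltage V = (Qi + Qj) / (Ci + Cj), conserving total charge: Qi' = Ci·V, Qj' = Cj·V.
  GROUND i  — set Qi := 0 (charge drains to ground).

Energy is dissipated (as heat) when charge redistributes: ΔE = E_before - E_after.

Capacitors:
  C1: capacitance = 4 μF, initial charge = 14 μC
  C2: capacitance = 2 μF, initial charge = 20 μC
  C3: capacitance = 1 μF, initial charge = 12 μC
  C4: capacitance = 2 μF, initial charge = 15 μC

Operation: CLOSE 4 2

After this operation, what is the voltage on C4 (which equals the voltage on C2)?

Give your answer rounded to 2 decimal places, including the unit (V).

Answer: 8.75 V

Derivation:
Initial: C1(4μF, Q=14μC, V=3.50V), C2(2μF, Q=20μC, V=10.00V), C3(1μF, Q=12μC, V=12.00V), C4(2μF, Q=15μC, V=7.50V)
Op 1: CLOSE 4-2: Q_total=35.00, C_total=4.00, V=8.75; Q4=17.50, Q2=17.50; dissipated=3.125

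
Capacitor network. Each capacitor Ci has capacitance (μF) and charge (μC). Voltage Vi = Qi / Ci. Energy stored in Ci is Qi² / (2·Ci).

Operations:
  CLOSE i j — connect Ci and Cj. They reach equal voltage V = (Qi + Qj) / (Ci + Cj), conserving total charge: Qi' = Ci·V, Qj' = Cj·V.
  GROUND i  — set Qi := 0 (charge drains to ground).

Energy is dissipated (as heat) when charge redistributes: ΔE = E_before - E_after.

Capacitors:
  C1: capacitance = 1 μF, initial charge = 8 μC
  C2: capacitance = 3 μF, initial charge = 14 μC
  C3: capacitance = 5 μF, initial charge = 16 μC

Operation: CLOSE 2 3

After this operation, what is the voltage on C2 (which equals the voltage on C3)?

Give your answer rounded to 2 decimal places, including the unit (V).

Initial: C1(1μF, Q=8μC, V=8.00V), C2(3μF, Q=14μC, V=4.67V), C3(5μF, Q=16μC, V=3.20V)
Op 1: CLOSE 2-3: Q_total=30.00, C_total=8.00, V=3.75; Q2=11.25, Q3=18.75; dissipated=2.017

Answer: 3.75 V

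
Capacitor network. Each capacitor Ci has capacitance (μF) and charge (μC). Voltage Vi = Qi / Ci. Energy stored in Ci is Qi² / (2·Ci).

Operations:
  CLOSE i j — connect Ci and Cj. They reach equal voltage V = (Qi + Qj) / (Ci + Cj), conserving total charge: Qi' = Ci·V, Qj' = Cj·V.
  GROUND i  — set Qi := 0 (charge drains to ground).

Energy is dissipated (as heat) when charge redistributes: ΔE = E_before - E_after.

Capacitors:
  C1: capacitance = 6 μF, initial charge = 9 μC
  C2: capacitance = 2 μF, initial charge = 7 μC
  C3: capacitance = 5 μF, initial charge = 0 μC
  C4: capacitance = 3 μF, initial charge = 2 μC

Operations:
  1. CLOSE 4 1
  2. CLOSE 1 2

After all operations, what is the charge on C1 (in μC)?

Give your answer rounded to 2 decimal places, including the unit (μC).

Answer: 10.75 μC

Derivation:
Initial: C1(6μF, Q=9μC, V=1.50V), C2(2μF, Q=7μC, V=3.50V), C3(5μF, Q=0μC, V=0.00V), C4(3μF, Q=2μC, V=0.67V)
Op 1: CLOSE 4-1: Q_total=11.00, C_total=9.00, V=1.22; Q4=3.67, Q1=7.33; dissipated=0.694
Op 2: CLOSE 1-2: Q_total=14.33, C_total=8.00, V=1.79; Q1=10.75, Q2=3.58; dissipated=3.891
Final charges: Q1=10.75, Q2=3.58, Q3=0.00, Q4=3.67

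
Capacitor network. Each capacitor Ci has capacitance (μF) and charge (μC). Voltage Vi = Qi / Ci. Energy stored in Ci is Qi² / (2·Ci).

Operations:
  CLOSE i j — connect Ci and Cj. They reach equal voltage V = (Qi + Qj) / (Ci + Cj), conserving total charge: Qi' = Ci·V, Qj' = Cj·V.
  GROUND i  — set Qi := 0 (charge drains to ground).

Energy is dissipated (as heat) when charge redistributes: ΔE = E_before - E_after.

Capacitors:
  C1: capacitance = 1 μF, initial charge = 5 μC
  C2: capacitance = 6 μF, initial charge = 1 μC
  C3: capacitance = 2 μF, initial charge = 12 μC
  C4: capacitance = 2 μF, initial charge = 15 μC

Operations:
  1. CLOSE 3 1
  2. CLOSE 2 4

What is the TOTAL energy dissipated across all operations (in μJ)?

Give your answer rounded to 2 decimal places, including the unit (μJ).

Initial: C1(1μF, Q=5μC, V=5.00V), C2(6μF, Q=1μC, V=0.17V), C3(2μF, Q=12μC, V=6.00V), C4(2μF, Q=15μC, V=7.50V)
Op 1: CLOSE 3-1: Q_total=17.00, C_total=3.00, V=5.67; Q3=11.33, Q1=5.67; dissipated=0.333
Op 2: CLOSE 2-4: Q_total=16.00, C_total=8.00, V=2.00; Q2=12.00, Q4=4.00; dissipated=40.333
Total dissipated: 40.667 μJ

Answer: 40.67 μJ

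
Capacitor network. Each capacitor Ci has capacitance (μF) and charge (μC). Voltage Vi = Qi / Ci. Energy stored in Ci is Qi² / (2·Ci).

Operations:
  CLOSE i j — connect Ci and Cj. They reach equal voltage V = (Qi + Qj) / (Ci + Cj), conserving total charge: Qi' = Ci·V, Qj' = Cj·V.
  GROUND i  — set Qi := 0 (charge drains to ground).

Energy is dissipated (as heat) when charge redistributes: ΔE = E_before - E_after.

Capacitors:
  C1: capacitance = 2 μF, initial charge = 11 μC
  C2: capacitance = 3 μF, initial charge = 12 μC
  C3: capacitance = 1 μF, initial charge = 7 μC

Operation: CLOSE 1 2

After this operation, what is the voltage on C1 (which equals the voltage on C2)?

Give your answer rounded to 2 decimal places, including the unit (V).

Initial: C1(2μF, Q=11μC, V=5.50V), C2(3μF, Q=12μC, V=4.00V), C3(1μF, Q=7μC, V=7.00V)
Op 1: CLOSE 1-2: Q_total=23.00, C_total=5.00, V=4.60; Q1=9.20, Q2=13.80; dissipated=1.350

Answer: 4.60 V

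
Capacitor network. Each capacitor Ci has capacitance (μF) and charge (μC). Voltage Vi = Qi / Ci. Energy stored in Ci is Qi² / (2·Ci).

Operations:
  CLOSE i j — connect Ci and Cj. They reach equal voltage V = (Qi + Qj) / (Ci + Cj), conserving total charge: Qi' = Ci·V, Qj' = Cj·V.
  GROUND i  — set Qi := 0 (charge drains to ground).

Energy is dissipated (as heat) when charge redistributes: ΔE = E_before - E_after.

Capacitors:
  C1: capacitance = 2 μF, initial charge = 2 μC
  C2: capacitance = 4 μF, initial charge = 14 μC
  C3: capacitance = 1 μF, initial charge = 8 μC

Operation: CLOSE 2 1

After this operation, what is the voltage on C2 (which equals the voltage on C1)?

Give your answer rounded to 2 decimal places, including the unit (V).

Initial: C1(2μF, Q=2μC, V=1.00V), C2(4μF, Q=14μC, V=3.50V), C3(1μF, Q=8μC, V=8.00V)
Op 1: CLOSE 2-1: Q_total=16.00, C_total=6.00, V=2.67; Q2=10.67, Q1=5.33; dissipated=4.167

Answer: 2.67 V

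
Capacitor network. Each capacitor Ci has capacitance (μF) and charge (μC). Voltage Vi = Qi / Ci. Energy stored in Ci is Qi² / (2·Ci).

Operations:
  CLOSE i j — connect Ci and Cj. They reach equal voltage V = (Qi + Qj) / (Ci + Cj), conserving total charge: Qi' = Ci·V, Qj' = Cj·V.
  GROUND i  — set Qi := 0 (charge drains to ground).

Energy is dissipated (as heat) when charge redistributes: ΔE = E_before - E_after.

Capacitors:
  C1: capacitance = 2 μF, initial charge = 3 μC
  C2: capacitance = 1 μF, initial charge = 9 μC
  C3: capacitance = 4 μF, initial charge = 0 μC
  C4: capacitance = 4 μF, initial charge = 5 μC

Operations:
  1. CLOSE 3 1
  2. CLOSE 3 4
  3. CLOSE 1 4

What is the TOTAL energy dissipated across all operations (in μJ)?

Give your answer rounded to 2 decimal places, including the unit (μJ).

Answer: 2.16 μJ

Derivation:
Initial: C1(2μF, Q=3μC, V=1.50V), C2(1μF, Q=9μC, V=9.00V), C3(4μF, Q=0μC, V=0.00V), C4(4μF, Q=5μC, V=1.25V)
Op 1: CLOSE 3-1: Q_total=3.00, C_total=6.00, V=0.50; Q3=2.00, Q1=1.00; dissipated=1.500
Op 2: CLOSE 3-4: Q_total=7.00, C_total=8.00, V=0.88; Q3=3.50, Q4=3.50; dissipated=0.562
Op 3: CLOSE 1-4: Q_total=4.50, C_total=6.00, V=0.75; Q1=1.50, Q4=3.00; dissipated=0.094
Total dissipated: 2.156 μJ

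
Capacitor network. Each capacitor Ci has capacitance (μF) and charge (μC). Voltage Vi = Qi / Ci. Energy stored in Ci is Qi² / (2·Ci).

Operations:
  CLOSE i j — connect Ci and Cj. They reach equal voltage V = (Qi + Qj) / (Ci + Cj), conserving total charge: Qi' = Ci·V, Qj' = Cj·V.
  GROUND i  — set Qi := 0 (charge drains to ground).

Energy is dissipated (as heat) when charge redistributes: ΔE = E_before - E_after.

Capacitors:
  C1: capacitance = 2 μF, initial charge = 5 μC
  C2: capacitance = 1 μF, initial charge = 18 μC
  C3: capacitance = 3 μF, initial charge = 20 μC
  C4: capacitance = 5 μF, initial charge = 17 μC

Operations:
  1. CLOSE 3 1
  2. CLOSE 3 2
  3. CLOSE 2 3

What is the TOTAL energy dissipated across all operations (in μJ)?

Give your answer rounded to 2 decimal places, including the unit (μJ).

Answer: 73.79 μJ

Derivation:
Initial: C1(2μF, Q=5μC, V=2.50V), C2(1μF, Q=18μC, V=18.00V), C3(3μF, Q=20μC, V=6.67V), C4(5μF, Q=17μC, V=3.40V)
Op 1: CLOSE 3-1: Q_total=25.00, C_total=5.00, V=5.00; Q3=15.00, Q1=10.00; dissipated=10.417
Op 2: CLOSE 3-2: Q_total=33.00, C_total=4.00, V=8.25; Q3=24.75, Q2=8.25; dissipated=63.375
Op 3: CLOSE 2-3: Q_total=33.00, C_total=4.00, V=8.25; Q2=8.25, Q3=24.75; dissipated=0.000
Total dissipated: 73.792 μJ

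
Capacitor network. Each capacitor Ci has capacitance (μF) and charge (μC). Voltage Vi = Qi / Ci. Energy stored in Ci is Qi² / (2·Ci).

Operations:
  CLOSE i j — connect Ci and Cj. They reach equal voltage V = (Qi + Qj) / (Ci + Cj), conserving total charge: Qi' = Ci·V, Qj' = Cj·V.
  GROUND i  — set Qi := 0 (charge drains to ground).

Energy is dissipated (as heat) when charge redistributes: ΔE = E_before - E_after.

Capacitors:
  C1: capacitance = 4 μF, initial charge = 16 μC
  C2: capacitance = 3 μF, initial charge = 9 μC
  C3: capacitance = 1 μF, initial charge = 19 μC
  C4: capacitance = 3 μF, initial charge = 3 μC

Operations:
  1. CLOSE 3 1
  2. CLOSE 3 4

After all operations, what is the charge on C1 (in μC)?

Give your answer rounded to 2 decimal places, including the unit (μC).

Answer: 28.00 μC

Derivation:
Initial: C1(4μF, Q=16μC, V=4.00V), C2(3μF, Q=9μC, V=3.00V), C3(1μF, Q=19μC, V=19.00V), C4(3μF, Q=3μC, V=1.00V)
Op 1: CLOSE 3-1: Q_total=35.00, C_total=5.00, V=7.00; Q3=7.00, Q1=28.00; dissipated=90.000
Op 2: CLOSE 3-4: Q_total=10.00, C_total=4.00, V=2.50; Q3=2.50, Q4=7.50; dissipated=13.500
Final charges: Q1=28.00, Q2=9.00, Q3=2.50, Q4=7.50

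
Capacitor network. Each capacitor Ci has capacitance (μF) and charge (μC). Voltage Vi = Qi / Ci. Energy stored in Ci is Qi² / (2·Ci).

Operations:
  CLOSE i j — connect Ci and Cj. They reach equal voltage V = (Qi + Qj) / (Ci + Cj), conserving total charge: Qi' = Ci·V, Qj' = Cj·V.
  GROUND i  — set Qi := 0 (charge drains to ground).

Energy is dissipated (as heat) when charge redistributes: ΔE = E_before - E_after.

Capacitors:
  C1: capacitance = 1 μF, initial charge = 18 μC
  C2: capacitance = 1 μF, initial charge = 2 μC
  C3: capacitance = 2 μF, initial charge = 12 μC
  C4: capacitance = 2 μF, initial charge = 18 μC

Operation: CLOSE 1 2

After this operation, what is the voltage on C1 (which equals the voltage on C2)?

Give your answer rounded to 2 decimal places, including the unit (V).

Answer: 10.00 V

Derivation:
Initial: C1(1μF, Q=18μC, V=18.00V), C2(1μF, Q=2μC, V=2.00V), C3(2μF, Q=12μC, V=6.00V), C4(2μF, Q=18μC, V=9.00V)
Op 1: CLOSE 1-2: Q_total=20.00, C_total=2.00, V=10.00; Q1=10.00, Q2=10.00; dissipated=64.000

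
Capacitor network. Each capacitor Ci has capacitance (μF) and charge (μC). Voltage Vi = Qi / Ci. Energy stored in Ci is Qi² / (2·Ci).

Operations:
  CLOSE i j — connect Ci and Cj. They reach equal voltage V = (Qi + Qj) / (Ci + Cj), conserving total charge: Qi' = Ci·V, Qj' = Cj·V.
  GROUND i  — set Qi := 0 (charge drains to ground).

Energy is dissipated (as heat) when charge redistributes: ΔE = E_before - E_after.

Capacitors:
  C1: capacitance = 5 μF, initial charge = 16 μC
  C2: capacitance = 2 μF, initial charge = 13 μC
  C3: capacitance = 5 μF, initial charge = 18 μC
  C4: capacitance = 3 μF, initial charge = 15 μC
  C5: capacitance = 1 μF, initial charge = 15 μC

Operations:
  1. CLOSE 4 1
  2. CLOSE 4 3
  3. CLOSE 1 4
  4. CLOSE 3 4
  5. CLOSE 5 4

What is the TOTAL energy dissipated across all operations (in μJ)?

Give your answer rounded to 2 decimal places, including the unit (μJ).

Answer: 50.66 μJ

Derivation:
Initial: C1(5μF, Q=16μC, V=3.20V), C2(2μF, Q=13μC, V=6.50V), C3(5μF, Q=18μC, V=3.60V), C4(3μF, Q=15μC, V=5.00V), C5(1μF, Q=15μC, V=15.00V)
Op 1: CLOSE 4-1: Q_total=31.00, C_total=8.00, V=3.88; Q4=11.62, Q1=19.38; dissipated=3.038
Op 2: CLOSE 4-3: Q_total=29.62, C_total=8.00, V=3.70; Q4=11.11, Q3=18.52; dissipated=0.071
Op 3: CLOSE 1-4: Q_total=30.48, C_total=8.00, V=3.81; Q1=19.05, Q4=11.43; dissipated=0.028
Op 4: CLOSE 3-4: Q_total=29.95, C_total=8.00, V=3.74; Q3=18.72, Q4=11.23; dissipated=0.011
Op 5: CLOSE 5-4: Q_total=26.23, C_total=4.00, V=6.56; Q5=6.56, Q4=19.67; dissipated=47.517
Total dissipated: 50.663 μJ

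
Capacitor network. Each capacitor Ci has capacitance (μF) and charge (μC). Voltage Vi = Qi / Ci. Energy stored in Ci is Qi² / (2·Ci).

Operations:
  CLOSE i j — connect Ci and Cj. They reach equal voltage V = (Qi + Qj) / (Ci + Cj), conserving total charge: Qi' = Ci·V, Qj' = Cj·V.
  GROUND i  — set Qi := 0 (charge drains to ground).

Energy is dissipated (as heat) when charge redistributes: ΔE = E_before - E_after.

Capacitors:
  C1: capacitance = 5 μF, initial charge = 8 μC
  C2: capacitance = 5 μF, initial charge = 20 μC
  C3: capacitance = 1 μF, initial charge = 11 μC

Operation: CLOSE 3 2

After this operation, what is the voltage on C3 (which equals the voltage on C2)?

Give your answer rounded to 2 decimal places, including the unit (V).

Answer: 5.17 V

Derivation:
Initial: C1(5μF, Q=8μC, V=1.60V), C2(5μF, Q=20μC, V=4.00V), C3(1μF, Q=11μC, V=11.00V)
Op 1: CLOSE 3-2: Q_total=31.00, C_total=6.00, V=5.17; Q3=5.17, Q2=25.83; dissipated=20.417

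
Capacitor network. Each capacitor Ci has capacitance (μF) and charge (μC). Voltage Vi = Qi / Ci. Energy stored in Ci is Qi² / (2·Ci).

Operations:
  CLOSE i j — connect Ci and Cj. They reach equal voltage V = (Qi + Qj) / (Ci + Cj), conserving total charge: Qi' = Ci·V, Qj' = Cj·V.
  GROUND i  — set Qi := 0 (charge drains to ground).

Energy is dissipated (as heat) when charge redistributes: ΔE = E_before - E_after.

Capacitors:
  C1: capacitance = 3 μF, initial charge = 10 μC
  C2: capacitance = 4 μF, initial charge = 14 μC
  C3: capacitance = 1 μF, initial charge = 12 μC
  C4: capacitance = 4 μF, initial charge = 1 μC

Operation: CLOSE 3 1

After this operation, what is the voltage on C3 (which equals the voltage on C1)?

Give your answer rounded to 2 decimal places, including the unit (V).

Answer: 5.50 V

Derivation:
Initial: C1(3μF, Q=10μC, V=3.33V), C2(4μF, Q=14μC, V=3.50V), C3(1μF, Q=12μC, V=12.00V), C4(4μF, Q=1μC, V=0.25V)
Op 1: CLOSE 3-1: Q_total=22.00, C_total=4.00, V=5.50; Q3=5.50, Q1=16.50; dissipated=28.167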